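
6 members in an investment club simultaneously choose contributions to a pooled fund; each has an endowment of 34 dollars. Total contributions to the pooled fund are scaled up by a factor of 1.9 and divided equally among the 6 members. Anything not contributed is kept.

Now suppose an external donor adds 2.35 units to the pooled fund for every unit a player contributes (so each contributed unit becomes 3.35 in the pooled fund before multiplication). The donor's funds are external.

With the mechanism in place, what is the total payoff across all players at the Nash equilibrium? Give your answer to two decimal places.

With the mechanism, a contributed unit returns 1.9 × 3.35 / 6 = 1.0608 per unit of net cost to the contributor — now above 1 — so contributing fully is weakly dominant for every player.
At the Nash equilibrium everyone contributes 34. Group total payoff = 1.9 × 3.35 × 204 = 1298.46.

1298.46 dollars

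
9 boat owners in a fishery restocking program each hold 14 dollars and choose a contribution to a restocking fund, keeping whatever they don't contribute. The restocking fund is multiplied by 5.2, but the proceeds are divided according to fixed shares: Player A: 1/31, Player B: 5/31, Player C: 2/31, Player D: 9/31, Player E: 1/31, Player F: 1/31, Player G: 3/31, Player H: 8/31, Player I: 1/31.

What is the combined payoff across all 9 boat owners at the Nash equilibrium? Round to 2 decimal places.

For player j, contributing a unit is worthwhile iff 5.2 × (j's share) ≥ 1, i.e. iff j's share is at least 0.1923.
Player D and Player H are above the threshold, contributing 14 each; the remaining 7 contribute 0. Total contributed: 28.
The restocking fund pays out 5.2 × 28 = 145.60 in total (split across the unequal shares, but the aggregate is all that matters for the group sum).
The 7 free-riders keep 14 each, adding 98. Group total = 98 + 145.60 = 243.60.

243.60 dollars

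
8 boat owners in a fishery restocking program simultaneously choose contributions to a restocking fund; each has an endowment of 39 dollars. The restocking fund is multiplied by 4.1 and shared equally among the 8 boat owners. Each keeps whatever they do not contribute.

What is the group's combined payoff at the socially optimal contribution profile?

Each contributed unit returns 4.100 to the group as a whole (0.5125 to each of 8 players), which exceeds 1, so the social optimum is full contribution: group total = 4.100 × 312 = 1279.20.

1279.20 dollars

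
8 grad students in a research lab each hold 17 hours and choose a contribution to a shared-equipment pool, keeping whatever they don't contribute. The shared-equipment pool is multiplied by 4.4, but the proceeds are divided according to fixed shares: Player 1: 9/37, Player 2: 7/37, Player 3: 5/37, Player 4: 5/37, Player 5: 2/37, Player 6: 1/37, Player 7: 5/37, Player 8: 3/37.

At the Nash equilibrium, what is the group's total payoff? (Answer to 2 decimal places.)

193.80 hours

For player j, contributing a unit is worthwhile iff 4.4 × (j's share) ≥ 1, i.e. iff j's share is at least 0.2273.
Player 1 alone (share 9/37) is above the threshold, contributing 17; the remaining 7 contribute 0. Total contributed: 17.
The shared-equipment pool pays out 4.4 × 17 = 74.80 in total (split across the unequal shares, but the aggregate is all that matters for the group sum).
The 7 free-riders keep 17 each, adding 119. Group total = 119 + 74.80 = 193.80.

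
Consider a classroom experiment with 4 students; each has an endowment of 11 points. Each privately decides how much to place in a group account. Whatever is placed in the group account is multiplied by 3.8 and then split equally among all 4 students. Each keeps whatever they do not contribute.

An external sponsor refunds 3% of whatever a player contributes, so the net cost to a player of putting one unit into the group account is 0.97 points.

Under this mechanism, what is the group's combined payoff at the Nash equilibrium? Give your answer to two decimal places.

44.00 points

Even with the mechanism, each unit contributed returns only (3.8/4) / 0.97 = 0.9794 per unit of net cost, so contributing nothing is still dominant.
Everyone keeps their endowment and the group total is 4 × 11 = 44.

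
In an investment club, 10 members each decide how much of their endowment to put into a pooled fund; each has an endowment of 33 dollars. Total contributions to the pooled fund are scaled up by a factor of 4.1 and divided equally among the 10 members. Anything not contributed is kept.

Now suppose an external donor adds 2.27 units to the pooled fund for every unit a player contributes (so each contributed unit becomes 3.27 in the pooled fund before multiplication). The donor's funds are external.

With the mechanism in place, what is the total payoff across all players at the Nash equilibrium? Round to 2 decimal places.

4424.31 dollars

The effective private return per unit is now 4.1 × 3.27 / 10 = 1.3407 > 1, so every player's dominant strategy flips to full contribution.
So the Nash equilibrium is full contribution by all 10; the group earns 4.1 × 3.27 × 330 = 4424.31.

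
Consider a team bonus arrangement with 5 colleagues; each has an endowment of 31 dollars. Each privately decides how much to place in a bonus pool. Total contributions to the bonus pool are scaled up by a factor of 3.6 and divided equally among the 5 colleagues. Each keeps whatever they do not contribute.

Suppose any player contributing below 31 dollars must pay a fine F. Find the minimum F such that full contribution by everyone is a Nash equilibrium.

Given the others contribute fully, the best deviation is to contribute 0 (any partial contribution still incurs the fine and gives up units whose private return 0.7200 is below 1).
Deviating from 31 to 0 saves 31 dollars but forfeits the deviator's share of the drop in the bonus pool: 3.6/5 × 31 = 22.32.
So the deviation gain is 31 − 22.32 = 8.68, and the fine must be at least 8.68 dollars to wipe it out.

8.68 dollars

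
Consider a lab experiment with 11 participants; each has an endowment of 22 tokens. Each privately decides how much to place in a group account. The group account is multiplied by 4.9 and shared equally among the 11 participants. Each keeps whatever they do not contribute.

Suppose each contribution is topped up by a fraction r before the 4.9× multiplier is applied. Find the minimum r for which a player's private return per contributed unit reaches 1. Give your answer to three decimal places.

With matching at rate r, one contributed unit becomes (1 + r) in the group account and returns 4.9 × (1 + r) / 11 to the contributor.
Setting this equal to 1: 1 + r = 11/4.9 = 2.2449.
So the minimum matching rate is r = 2.2449 − 1 = 1.245.

1.245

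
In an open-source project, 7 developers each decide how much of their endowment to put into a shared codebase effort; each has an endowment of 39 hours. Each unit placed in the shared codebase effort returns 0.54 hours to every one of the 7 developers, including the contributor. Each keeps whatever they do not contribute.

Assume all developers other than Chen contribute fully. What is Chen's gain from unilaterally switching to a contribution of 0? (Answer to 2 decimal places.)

Switching from a contribution of 39 to 0 lets Chen keep an extra 39 hours, but lowers the shared codebase effort by 39, which costs Chen their own share of that drop: 0.54 × 39 = 21.06.
Net gain = 39 − 21.06 = 17.94. The private return per contributed unit (0.54) is below 1, so free-riding is indeed the best response regardless of what the others do.

17.94 hours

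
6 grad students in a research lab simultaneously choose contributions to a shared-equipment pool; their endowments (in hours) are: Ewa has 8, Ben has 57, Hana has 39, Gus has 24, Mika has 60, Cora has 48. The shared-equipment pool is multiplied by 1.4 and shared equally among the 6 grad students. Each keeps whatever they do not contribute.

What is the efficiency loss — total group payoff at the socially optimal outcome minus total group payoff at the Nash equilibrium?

94.40 hours

The private return per contributed unit is 1.4/6 = 0.2333 < 1 for every player regardless of endowment, so the Nash equilibrium is zero contribution and the group total is Σ E_j = 8 + 57 + 39 + 24 + 60 + 48 = 236.
Each contributed unit returns 1.400 to the group, so the social optimum is full contribution by everyone: group total = 1.400 × 236 = 330.40.
Efficiency loss = (1.400 − 1) × 236 = 94.40.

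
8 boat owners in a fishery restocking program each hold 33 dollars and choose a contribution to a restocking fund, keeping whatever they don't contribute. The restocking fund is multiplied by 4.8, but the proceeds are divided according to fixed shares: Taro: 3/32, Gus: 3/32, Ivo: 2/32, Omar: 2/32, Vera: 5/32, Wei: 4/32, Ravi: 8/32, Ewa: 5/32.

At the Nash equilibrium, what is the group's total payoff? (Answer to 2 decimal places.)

A player with share s gets back 4.8·s per unit contributed, so full contribution is dominant for anyone with s > 1/4.8 = 0.2083 and zero contribution is dominant for anyone below.
The only share above 0.2083 is Ravi's 8/32, contributing 33; the remaining 7 contribute 0. Total contributed: 33.
The restocking fund pays out 4.8 × 33 = 158.40 in total (split across the unequal shares, but the aggregate is all that matters for the group sum).
The 7 free-riders keep 33 each, adding 231. Group total = 231 + 158.40 = 389.40.

389.40 dollars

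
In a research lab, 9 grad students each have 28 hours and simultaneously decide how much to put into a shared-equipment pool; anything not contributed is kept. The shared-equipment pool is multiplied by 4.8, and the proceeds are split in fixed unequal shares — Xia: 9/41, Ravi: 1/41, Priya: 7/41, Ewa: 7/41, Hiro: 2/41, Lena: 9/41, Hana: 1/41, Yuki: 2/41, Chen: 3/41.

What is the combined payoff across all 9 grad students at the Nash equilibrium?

Player j's private return per contributed unit is 4.8 × (j's share). Contributing is weakly dominant for j when that share is at least 1/4.8 = 0.2083, and contributing 0 is dominant otherwise.
Xia and Lena are above the threshold, contributing 28 each; the remaining 7 contribute 0. Total contributed: 56.
The shared-equipment pool pays out 4.8 × 56 = 268.80 in total (split across the unequal shares, but the aggregate is all that matters for the group sum).
The 7 free-riders keep 28 each, adding 196. Group total = 196 + 268.80 = 464.80.

464.80 hours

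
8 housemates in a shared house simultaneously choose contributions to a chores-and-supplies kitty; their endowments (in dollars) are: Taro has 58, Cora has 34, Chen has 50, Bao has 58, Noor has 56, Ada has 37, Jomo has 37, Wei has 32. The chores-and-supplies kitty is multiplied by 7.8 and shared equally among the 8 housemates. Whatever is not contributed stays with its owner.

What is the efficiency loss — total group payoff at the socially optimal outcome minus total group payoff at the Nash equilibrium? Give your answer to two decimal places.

The private return per contributed unit is 7.8/8 = 0.9750 < 1 for every player regardless of endowment, so the Nash equilibrium is zero contribution and the group total is Σ E_j = 58 + 34 + 50 + 58 + 56 + 37 + 37 + 32 = 362.
Each contributed unit returns 7.800 to the group, so the social optimum is full contribution by everyone: group total = 7.800 × 362 = 2823.60.
Efficiency loss = (7.800 − 1) × 362 = 2461.60.

2461.60 dollars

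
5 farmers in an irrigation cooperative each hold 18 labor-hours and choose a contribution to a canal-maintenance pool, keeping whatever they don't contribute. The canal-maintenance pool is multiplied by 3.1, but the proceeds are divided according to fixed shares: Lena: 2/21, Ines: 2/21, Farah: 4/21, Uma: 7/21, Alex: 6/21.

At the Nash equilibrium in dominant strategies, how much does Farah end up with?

A player with share s gets back 3.1·s per unit contributed, so full contribution is dominant for anyone with s > 1/3.1 = 0.3226 and zero contribution is dominant for anyone below.
Only Uma (7/21) clears that bar, contributing 18; the remaining 4 contribute 0. Total contributed: 18.
Farah keeps 18 and receives 3.1 × 18 × 4/21 = 10.63 from the canal-maintenance pool, for a payoff of 28.63.

28.63 labor-hours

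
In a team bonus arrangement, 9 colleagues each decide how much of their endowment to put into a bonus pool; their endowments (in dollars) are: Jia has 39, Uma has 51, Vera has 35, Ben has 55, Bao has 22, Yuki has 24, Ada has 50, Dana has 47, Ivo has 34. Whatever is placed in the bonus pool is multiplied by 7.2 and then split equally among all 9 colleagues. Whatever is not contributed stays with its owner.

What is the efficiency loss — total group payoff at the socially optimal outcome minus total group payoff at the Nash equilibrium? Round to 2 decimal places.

The private return per contributed unit is 7.2/9 = 0.8000 < 1 for every player regardless of endowment, so the Nash equilibrium is zero contribution and the group total is Σ E_j = 39 + 51 + 35 + 55 + 22 + 24 + 50 + 47 + 34 = 357.
Each contributed unit returns 7.200 to the group, so the social optimum is full contribution by everyone: group total = 7.200 × 357 = 2570.40.
Efficiency loss = (7.200 − 1) × 357 = 2213.40.

2213.40 dollars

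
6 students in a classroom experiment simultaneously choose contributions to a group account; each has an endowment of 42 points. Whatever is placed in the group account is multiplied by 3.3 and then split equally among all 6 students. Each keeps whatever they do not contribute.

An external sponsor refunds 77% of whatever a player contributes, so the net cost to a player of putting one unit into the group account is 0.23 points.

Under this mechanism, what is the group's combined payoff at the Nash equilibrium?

1025.64 points

With the mechanism, a contributed unit returns (3.3/6) / 0.23 = 2.3913 per unit of net cost to the contributor — now above 1 — so contributing fully is weakly dominant for every player.
So the Nash equilibrium is full contribution by all 6; the group earns 6 × (42 × 0.77 + 3.3 × 42) = 1025.64.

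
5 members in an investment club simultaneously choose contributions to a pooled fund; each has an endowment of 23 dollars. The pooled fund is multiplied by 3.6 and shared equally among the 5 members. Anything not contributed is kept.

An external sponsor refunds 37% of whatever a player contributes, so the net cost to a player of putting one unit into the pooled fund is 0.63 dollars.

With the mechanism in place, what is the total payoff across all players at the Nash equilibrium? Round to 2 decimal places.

With the mechanism, a contributed unit returns (3.6/5) / 0.63 = 1.1429 per unit of net cost to the contributor — now above 1 — so contributing fully is weakly dominant for every player.
At the Nash equilibrium everyone contributes 23. Group total payoff = 5 × (23 × 0.37 + 3.6 × 23) = 456.55.

456.55 dollars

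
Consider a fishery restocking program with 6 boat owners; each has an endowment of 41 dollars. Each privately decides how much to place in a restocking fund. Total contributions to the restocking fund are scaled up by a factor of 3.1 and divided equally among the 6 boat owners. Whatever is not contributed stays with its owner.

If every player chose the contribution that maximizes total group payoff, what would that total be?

Each contributed unit returns 3.100 to the group as a whole (0.5167 to each of 6 players), which exceeds 1, so the social optimum is full contribution: group total = 3.100 × 246 = 762.60.

762.60 dollars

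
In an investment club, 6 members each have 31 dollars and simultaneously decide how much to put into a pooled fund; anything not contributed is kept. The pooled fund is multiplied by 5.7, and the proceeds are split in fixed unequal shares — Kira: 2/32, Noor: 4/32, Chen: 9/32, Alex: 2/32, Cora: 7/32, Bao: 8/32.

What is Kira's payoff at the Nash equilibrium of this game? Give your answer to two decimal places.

Each unit j contributes comes back to j as 5.7 × (j's share), so j prefers to contribute only if that share exceeds 1/5.7 = 0.1754; otherwise keeping the unit dominates.
The shares above 0.1754 belong to Chen, Cora and Bao, contributing 31 each; the remaining 3 contribute 0. Total contributed: 93.
Kira keeps 31 and receives 5.7 × 93 × 2/32 = 33.13 from the pooled fund, for a payoff of 64.13.

64.13 dollars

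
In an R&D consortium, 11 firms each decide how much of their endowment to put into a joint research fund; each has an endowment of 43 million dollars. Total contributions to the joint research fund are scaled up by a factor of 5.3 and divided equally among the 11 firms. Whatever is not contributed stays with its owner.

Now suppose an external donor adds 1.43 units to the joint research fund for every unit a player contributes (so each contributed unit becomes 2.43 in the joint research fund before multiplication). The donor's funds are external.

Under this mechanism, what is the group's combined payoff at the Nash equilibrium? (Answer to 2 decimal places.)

The effective private return per unit is now 5.3 × 2.43 / 11 = 1.1708 > 1, so every player's dominant strategy flips to full contribution.
So the Nash equilibrium is full contribution by all 11; the group earns 5.3 × 2.43 × 473 = 6091.77.

6091.77 million dollars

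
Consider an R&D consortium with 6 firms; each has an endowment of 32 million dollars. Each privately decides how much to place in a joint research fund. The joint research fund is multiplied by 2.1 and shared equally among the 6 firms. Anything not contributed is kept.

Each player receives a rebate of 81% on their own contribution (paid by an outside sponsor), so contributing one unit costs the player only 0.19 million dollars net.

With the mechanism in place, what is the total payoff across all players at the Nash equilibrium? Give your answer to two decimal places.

558.72 million dollars

Under the mechanism each unit contributed yields (2.1/6) / 0.19 = 1.8421 back to its contributor per unit of net cost, which exceeds 1, making full contribution the dominant choice for everyone.
So the Nash equilibrium is full contribution by all 6; the group earns 6 × (32 × 0.81 + 2.1 × 32) = 558.72.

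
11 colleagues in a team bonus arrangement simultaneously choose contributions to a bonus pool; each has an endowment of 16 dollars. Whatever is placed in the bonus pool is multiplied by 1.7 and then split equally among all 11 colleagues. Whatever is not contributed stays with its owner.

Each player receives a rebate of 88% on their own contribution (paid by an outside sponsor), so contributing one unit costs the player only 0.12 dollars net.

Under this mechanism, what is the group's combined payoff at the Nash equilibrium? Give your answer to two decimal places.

Under the mechanism each unit contributed yields (1.7/11) / 0.12 = 1.2879 back to its contributor per unit of net cost, which exceeds 1, making full contribution the dominant choice for everyone.
So the Nash equilibrium is full contribution by all 11; the group earns 11 × (16 × 0.88 + 1.7 × 16) = 454.08.

454.08 dollars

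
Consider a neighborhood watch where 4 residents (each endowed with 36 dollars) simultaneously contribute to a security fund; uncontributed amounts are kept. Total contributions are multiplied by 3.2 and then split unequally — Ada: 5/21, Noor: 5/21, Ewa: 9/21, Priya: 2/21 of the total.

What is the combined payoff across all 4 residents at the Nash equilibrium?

Each unit j contributes comes back to j as 3.2 × (j's share), so j prefers to contribute only if that share exceeds 1/3.2 = 0.3125; otherwise keeping the unit dominates.
Only Ewa (9/21) clears that bar, contributing 36; the remaining 3 contribute 0. Total contributed: 36.
The security fund pays out 3.2 × 36 = 115.20 in total (split across the unequal shares, but the aggregate is all that matters for the group sum).
The 3 free-riders keep 36 each, adding 108. Group total = 108 + 115.20 = 223.20.

223.20 dollars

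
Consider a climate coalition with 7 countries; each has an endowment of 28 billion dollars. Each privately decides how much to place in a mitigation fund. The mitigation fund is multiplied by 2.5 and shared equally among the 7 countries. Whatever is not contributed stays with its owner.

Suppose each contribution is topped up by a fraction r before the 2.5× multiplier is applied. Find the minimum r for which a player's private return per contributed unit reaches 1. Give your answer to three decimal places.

1.800

With matching at rate r, one contributed unit becomes (1 + r) in the mitigation fund and returns 2.5 × (1 + r) / 7 to the contributor.
Setting this equal to 1: 1 + r = 7/2.5 = 2.8000.
So the minimum matching rate is r = 2.8000 − 1 = 1.800.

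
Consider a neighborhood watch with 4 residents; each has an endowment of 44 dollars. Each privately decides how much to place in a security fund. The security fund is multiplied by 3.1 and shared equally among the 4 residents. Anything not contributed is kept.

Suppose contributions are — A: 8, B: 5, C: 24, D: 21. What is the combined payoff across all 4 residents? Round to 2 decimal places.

297.80 dollars

Total contributed: 8 + 5 + 24 + 21 = 58; total kept: 4 × 44 − 58 = 118.
The security fund pays out 3.1 × 58 = 179.80 in aggregate.
Group total = 118 + 179.80 = 297.80.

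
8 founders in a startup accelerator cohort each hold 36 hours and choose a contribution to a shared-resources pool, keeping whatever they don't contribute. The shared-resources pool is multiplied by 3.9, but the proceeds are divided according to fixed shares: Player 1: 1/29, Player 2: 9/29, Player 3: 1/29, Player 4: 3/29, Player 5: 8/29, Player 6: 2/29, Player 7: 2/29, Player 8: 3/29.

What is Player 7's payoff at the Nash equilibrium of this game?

55.37 hours

Player j's private return per contributed unit is 3.9 × (j's share). Contributing is weakly dominant for j when that share is at least 1/3.9 = 0.2564, and contributing 0 is dominant otherwise.
Player 2 and Player 5 clear that bar, contributing 36 each; the remaining 6 contribute 0. Total contributed: 72.
Player 7 keeps 36 and receives 3.9 × 72 × 2/29 = 19.37 from the shared-resources pool, for a payoff of 55.37.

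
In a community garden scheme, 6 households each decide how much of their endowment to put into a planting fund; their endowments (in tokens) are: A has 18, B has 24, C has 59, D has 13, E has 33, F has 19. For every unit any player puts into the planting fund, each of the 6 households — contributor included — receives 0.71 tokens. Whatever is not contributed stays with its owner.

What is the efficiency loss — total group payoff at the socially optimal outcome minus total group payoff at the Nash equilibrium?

The private return per contributed unit is 0.71 < 1 for everyone, so the Nash equilibrium is zero contribution and the group total is Σ E_j = 18 + 24 + 59 + 13 + 33 + 19 = 166.
Each contributed unit returns 4.260 to the group, so the social optimum is full contribution by everyone: group total = 4.260 × 166 = 707.16.
Efficiency loss = (4.260 − 1) × 166 = 541.16.

541.16 tokens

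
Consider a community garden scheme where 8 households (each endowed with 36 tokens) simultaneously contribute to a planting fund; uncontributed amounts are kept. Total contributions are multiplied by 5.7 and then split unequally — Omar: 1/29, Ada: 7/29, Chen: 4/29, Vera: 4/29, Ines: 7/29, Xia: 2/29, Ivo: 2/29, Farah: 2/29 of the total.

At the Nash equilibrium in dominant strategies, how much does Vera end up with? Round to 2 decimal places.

For player j, contributing a unit is worthwhile iff 5.7 × (j's share) ≥ 1, i.e. iff j's share is at least 0.1754.
Ada and Ines clear that bar, contributing 36 each; the remaining 6 contribute 0. Total contributed: 72.
Vera keeps 36 and receives 5.7 × 72 × 4/29 = 56.61 from the planting fund, for a payoff of 92.61.

92.61 tokens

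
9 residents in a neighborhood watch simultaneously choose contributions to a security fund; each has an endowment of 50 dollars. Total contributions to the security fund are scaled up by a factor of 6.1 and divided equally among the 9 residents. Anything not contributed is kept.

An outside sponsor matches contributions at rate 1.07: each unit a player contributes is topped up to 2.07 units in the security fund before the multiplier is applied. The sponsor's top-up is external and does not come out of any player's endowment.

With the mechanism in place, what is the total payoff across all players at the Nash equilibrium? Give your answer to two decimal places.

Under the mechanism each unit contributed yields 6.1 × 2.07 / 9 = 1.4030 back to its contributor per unit of net cost, which exceeds 1, making full contribution the dominant choice for everyone.
At the Nash equilibrium everyone contributes 50. Group total payoff = 6.1 × 2.07 × 450 = 5682.15.

5682.15 dollars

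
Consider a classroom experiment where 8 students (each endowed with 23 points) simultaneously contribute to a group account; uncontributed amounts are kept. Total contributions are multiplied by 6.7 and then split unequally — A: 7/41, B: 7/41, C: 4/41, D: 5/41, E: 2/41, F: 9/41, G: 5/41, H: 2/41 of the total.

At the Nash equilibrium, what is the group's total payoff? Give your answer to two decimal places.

577.30 points

Player j's private return per contributed unit is 6.7 × (j's share). Contributing is weakly dominant for j when that share is at least 1/6.7 = 0.1493, and contributing 0 is dominant otherwise.
A, B and F are above the threshold, contributing 23 each; the remaining 5 contribute 0. Total contributed: 69.
The group account pays out 6.7 × 69 = 462.30 in total (split across the unequal shares, but the aggregate is all that matters for the group sum).
The 5 free-riders keep 23 each, adding 115. Group total = 115 + 462.30 = 577.30.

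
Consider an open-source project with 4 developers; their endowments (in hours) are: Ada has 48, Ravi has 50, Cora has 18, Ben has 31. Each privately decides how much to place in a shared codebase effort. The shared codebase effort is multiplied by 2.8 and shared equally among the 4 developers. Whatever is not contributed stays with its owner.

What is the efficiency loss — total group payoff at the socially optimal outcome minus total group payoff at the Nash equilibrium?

The private return per contributed unit is 2.8/4 = 0.7000 < 1 for every player regardless of endowment, so the Nash equilibrium is zero contribution and the group total is Σ E_j = 48 + 50 + 18 + 31 = 147.
Each contributed unit returns 2.800 to the group, so the social optimum is full contribution by everyone: group total = 2.800 × 147 = 411.60.
Efficiency loss = (2.800 − 1) × 147 = 264.60.

264.60 hours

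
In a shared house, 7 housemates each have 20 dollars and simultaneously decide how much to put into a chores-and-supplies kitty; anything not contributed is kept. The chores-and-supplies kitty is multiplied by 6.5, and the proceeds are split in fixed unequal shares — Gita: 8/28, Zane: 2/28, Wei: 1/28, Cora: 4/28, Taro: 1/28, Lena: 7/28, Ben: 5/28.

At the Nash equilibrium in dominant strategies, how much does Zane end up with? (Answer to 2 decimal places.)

47.86 dollars

For player j, contributing a unit is worthwhile iff 6.5 × (j's share) ≥ 1, i.e. iff j's share is at least 0.1538.
The shares above 0.1538 belong to Gita, Lena and Ben, contributing 20 each; the remaining 4 contribute 0. Total contributed: 60.
Zane keeps 20 and receives 6.5 × 60 × 2/28 = 27.86 from the chores-and-supplies kitty, for a payoff of 47.86.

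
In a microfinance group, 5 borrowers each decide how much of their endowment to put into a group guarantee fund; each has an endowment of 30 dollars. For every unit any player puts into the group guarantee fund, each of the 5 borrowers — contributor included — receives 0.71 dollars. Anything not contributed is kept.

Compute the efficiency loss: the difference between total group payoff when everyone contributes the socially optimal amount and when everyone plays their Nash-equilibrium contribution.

382.50 dollars

The private return per contributed unit is 0.71 < 1, so contributing 0 is dominant for every player. At the Nash equilibrium everyone keeps their 30, and the group total is 5 × 30 = 150.
Each contributed unit returns 3.550 to the group as a whole (0.71 to each of 5 players), which exceeds 1, so the social optimum is full contribution: group total = 3.550 × 150 = 532.50.
Efficiency loss = 532.50 − 150 = 382.50.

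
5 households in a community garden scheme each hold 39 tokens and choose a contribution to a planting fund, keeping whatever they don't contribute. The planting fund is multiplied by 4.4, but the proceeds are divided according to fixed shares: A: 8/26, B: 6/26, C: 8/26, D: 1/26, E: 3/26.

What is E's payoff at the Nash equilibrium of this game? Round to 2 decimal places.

98.40 tokens

Each unit j contributes comes back to j as 4.4 × (j's share), so j prefers to contribute only if that share exceeds 1/4.4 = 0.2273; otherwise keeping the unit dominates.
A, B and C clear that bar, contributing 39 each; the remaining 2 contribute 0. Total contributed: 117.
E keeps 39 and receives 4.4 × 117 × 3/26 = 59.40 from the planting fund, for a payoff of 98.40.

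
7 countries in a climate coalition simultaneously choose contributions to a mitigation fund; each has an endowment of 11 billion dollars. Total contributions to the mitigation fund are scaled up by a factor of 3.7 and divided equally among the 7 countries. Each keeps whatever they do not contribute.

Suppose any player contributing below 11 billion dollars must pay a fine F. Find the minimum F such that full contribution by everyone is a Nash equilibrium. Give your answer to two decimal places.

5.19 billion dollars

Given the others contribute fully, the best deviation is to contribute 0 (any partial contribution still incurs the fine and gives up units whose private return 0.5286 is below 1).
Deviating from 11 to 0 saves 11 billion dollars but forfeits the deviator's share of the drop in the mitigation fund: 3.7/7 × 11 = 5.81.
So the deviation gain is 11 − 5.81 = 5.19, and the fine must be at least 5.19 billion dollars to wipe it out.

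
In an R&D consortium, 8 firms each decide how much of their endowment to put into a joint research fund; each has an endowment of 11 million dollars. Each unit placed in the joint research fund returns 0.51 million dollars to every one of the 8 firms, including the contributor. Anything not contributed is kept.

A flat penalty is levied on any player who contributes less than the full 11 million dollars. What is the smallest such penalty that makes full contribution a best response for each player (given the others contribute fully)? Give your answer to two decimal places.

5.39 million dollars

Given the others contribute fully, the best deviation is to contribute 0 (any partial contribution still incurs the fine and gives up units whose private return 0.51 is below 1).
Deviating from 11 to 0 saves 11 million dollars but forfeits the deviator's share of the drop in the joint research fund: 0.51 × 11 = 5.61.
So the deviation gain is 11 − 5.61 = 5.39, and the fine must be at least 5.39 million dollars to wipe it out.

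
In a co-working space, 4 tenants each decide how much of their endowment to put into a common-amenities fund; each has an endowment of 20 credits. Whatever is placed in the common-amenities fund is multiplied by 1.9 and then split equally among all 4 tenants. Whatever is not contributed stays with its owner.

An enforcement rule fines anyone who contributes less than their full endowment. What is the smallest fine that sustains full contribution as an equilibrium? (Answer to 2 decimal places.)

Given the others contribute fully, the best deviation is to contribute 0 (any partial contribution still incurs the fine and gives up units whose private return 0.4750 is below 1).
Deviating from 20 to 0 saves 20 credits but forfeits the deviator's share of the drop in the common-amenities fund: 1.9/4 × 20 = 9.50.
So the deviation gain is 20 − 9.50 = 10.50, and the fine must be at least 10.50 credits to wipe it out.

10.50 credits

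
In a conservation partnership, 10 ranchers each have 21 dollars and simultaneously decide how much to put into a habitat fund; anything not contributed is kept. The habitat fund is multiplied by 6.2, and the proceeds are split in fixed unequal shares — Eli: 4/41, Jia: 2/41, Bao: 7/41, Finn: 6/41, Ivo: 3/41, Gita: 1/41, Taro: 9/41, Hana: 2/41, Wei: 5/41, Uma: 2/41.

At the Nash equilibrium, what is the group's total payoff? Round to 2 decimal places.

Player j's private return per contributed unit is 6.2 × (j's share). Contributing is weakly dominant for j when that share is at least 1/6.2 = 0.1613, and contributing 0 is dominant otherwise.
The shares above 0.1613 belong to Bao and Taro, contributing 21 each; the remaining 8 contribute 0. Total contributed: 42.
The habitat fund pays out 6.2 × 42 = 260.40 in total (split across the unequal shares, but the aggregate is all that matters for the group sum).
The 8 free-riders keep 21 each, adding 168. Group total = 168 + 260.40 = 428.40.

428.40 dollars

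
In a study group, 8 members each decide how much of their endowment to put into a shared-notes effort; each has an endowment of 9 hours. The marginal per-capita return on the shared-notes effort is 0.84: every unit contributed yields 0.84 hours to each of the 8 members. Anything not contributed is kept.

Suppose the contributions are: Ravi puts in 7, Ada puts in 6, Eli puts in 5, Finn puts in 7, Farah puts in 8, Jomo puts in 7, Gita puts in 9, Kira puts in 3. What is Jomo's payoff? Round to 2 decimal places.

45.68 hours

Total contributed: 7 + 6 + 5 + 7 + 8 + 7 + 9 + 3 = 52.
Each receives 0.84 × 52 = 43.68 from the shared-notes effort.
Jomo keeps 9 − 7 = 2, so Jomo's payoff is 2 + 43.68 = 45.68.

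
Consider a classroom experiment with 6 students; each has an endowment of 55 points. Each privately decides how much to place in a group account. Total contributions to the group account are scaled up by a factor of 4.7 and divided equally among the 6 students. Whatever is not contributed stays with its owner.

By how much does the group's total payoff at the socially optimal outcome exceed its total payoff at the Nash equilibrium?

Each contributed unit returns 4.7/6 = 0.7833 to its contributor — below 1 — so contributing 0 is dominant for every player. At the Nash equilibrium everyone keeps their 55, and the group total is 6 × 55 = 330.
Each contributed unit returns 4.700 to the group as a whole (0.7833 to each of 6 players), which exceeds 1, so the social optimum is full contribution: group total = 4.700 × 330 = 1551.00.
Efficiency loss = 1551.00 − 330 = 1221.00.

1221.00 points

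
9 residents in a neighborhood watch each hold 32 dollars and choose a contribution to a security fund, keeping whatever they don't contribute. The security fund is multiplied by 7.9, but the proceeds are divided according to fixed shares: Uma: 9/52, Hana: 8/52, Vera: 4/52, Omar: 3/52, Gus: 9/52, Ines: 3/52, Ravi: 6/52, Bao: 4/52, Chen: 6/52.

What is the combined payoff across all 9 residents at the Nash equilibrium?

950.40 dollars

Player j's private return per contributed unit is 7.9 × (j's share). Contributing is weakly dominant for j when that share is at least 1/7.9 = 0.1266, and contributing 0 is dominant otherwise.
Uma, Hana and Gus clear that bar, contributing 32 each; the remaining 6 contribute 0. Total contributed: 96.
The security fund pays out 7.9 × 96 = 758.40 in total (split across the unequal shares, but the aggregate is all that matters for the group sum).
The 6 free-riders keep 32 each, adding 192. Group total = 192 + 758.40 = 950.40.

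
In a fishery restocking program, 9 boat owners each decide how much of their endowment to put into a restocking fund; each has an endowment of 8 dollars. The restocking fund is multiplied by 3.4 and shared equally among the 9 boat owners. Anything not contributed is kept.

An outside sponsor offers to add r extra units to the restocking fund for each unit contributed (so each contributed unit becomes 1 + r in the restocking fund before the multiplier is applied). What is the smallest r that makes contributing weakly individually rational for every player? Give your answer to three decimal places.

With matching at rate r, one contributed unit becomes (1 + r) in the restocking fund and returns 3.4 × (1 + r) / 9 to the contributor.
Setting this equal to 1: 1 + r = 9/3.4 = 2.6471.
So the minimum matching rate is r = 2.6471 − 1 = 1.647.

1.647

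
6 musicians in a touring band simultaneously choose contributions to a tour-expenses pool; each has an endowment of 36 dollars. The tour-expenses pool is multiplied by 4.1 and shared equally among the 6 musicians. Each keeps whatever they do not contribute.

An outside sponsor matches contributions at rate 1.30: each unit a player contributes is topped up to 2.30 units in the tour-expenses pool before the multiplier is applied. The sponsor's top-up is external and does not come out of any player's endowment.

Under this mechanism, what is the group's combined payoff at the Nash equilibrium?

With the mechanism, a contributed unit returns 4.1 × 2.30 / 6 = 1.5717 per unit of net cost to the contributor — now above 1 — so contributing fully is weakly dominant for every player.
At the Nash equilibrium everyone contributes 36. Group total payoff = 4.1 × 2.30 × 216 = 2036.88.

2036.88 dollars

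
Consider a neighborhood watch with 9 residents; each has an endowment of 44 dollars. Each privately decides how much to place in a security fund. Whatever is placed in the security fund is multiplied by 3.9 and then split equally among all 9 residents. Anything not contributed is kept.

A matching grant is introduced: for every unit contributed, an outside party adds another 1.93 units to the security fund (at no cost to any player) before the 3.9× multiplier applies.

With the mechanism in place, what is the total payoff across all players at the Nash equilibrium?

4525.09 dollars

With the mechanism, a contributed unit returns 3.9 × 2.93 / 9 = 1.2697 per unit of net cost to the contributor — now above 1 — so contributing fully is weakly dominant for every player.
So the Nash equilibrium is full contribution by all 9; the group earns 3.9 × 2.93 × 396 = 4525.09.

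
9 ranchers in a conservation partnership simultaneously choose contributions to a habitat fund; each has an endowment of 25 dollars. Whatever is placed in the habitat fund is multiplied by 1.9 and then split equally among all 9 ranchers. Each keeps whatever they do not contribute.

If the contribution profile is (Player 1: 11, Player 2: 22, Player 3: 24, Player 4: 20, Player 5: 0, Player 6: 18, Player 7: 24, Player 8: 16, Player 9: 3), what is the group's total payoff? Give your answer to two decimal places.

349.20 dollars

Total contributed: 11 + 22 + 24 + 20 + 0 + 18 + 24 + 16 + 3 = 138; total kept: 9 × 25 − 138 = 87.
The habitat fund pays out 1.9 × 138 = 262.20 in aggregate.
Group total = 87 + 262.20 = 349.20.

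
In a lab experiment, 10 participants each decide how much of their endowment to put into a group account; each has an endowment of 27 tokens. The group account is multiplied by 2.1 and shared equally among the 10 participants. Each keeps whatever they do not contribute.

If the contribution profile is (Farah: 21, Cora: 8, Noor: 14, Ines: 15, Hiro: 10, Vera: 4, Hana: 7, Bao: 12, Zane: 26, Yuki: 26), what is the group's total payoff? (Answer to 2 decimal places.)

Total contributed: 21 + 8 + 14 + 15 + 10 + 4 + 7 + 12 + 26 + 26 = 143; total kept: 10 × 27 − 143 = 127.
The group account pays out 2.1 × 143 = 300.30 in aggregate.
Group total = 127 + 300.30 = 427.30.

427.30 tokens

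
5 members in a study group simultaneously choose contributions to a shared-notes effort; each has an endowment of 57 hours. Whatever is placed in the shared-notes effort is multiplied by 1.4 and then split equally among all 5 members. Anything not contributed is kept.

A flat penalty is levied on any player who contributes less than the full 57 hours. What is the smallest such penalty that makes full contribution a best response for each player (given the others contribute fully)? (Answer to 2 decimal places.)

41.04 hours

Given the others contribute fully, the best deviation is to contribute 0 (any partial contribution still incurs the fine and gives up units whose private return 0.2800 is below 1).
Deviating from 57 to 0 saves 57 hours but forfeits the deviator's share of the drop in the shared-notes effort: 1.4/5 × 57 = 15.96.
So the deviation gain is 57 − 15.96 = 41.04, and the fine must be at least 41.04 hours to wipe it out.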